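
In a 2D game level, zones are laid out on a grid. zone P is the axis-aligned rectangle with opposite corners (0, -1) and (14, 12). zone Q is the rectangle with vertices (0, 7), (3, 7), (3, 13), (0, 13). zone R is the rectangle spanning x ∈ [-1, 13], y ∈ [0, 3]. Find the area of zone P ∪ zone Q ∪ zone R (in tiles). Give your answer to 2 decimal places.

By inclusion–exclusion:
Individual areas: |zone P| = 182, |zone Q| = 18, |zone R| = 42.
|zone P∩zone Q|: x∈[0,3], y∈[7,12] → 3·5 = 15.
|zone P∩zone R|: x∈[0,13], y∈[0,3] → 13·3 = 39.
|zone Q∩zone R| = 0 (no overlap).
|zone P∩zone Q∩zone R| = 0.
|zone P ∪ zone Q ∪ zone R| = 242 − 54 + 0 = 188.00.

188.00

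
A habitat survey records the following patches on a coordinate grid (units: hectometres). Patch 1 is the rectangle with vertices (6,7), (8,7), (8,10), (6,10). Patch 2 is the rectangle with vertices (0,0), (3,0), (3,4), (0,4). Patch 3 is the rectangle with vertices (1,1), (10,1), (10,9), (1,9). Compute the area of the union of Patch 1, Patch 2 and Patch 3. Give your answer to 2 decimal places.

80.00

By inclusion–exclusion:
Individual areas: |Patch 1| = 6, |Patch 2| = 12, |Patch 3| = 72.
|Patch 1∩Patch 2| = 0 (no overlap).
|Patch 1∩Patch 3|: x∈[6,8], y∈[7,9] → 2·2 = 4.
|Patch 2∩Patch 3|: x∈[1,3], y∈[1,4] → 2·3 = 6.
|Patch 1∩Patch 2∩Patch 3| = 0.
|Patch 1 ∪ Patch 2 ∪ Patch 3| = 90 − 10 + 0 = 80.00.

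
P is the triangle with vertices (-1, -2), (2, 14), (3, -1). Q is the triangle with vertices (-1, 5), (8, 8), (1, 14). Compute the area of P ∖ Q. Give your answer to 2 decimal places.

22.10

|P| = 30.5, |P∩Q| = 8.4016.
|P ∖ Q| = |P| − |P∩Q| = 30.5 − 8.4016 = 22.10.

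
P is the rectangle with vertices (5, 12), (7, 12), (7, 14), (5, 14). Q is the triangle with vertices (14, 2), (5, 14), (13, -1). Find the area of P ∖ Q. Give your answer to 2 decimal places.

|P| = 4, |P∩Q| = 0.4333.
|P ∖ Q| = |P| − |P∩Q| = 4 − 0.4333 = 3.57.

3.57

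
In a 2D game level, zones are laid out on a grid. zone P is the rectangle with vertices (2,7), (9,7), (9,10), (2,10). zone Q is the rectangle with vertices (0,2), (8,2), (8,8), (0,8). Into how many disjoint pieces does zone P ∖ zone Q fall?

1

zone P ∖ zone Q is a single connected region.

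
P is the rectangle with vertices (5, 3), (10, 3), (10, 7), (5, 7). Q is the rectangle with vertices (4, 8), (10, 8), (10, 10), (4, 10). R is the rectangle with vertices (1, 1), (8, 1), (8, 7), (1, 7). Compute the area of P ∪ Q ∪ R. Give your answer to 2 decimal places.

By inclusion–exclusion:
Individual areas: |P| = 20, |Q| = 12, |R| = 42.
|P∩Q| = 0 (no overlap).
|P∩R|: x∈[5,8], y∈[3,7] → 3·4 = 12.
|Q∩R| = 0 (no overlap).
|P∩Q∩R| = 0.
|P ∪ Q ∪ R| = 74 − 12 + 0 = 62.00.

62.00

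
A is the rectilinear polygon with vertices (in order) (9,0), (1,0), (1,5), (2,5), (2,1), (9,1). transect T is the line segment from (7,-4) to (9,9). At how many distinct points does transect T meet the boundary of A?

The segment meets the boundary at (7.769,1), (7.615,0).

2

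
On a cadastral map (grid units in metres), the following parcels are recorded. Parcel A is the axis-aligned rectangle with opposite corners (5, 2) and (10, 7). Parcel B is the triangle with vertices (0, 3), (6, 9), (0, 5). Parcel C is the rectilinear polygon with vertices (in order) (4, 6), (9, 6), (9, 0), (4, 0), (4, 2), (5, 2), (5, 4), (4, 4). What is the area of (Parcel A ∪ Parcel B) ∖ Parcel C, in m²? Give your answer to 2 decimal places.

|Parcel A ∪ Parcel B| = 31.
|(Parcel A ∪ Parcel B) ∩ Parcel C| = 16.
|(Parcel A ∪ Parcel B) ∖ Parcel C| = 31 − 16 = 15.00.

15.00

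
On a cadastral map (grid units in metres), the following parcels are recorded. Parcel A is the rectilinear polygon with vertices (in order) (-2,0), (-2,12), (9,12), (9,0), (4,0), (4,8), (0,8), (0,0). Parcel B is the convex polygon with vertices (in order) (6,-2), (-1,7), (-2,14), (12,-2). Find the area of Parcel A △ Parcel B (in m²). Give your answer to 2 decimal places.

98.54

|Parcel A| = 100, |Parcel B| = 68, |Parcel A∩Parcel B| = 34.7302.
|Parcel A △ Parcel B| = |Parcel A| + |Parcel B| − 2·|Parcel A∩Parcel B| = 100 + 68 − 69.4603 = 98.54.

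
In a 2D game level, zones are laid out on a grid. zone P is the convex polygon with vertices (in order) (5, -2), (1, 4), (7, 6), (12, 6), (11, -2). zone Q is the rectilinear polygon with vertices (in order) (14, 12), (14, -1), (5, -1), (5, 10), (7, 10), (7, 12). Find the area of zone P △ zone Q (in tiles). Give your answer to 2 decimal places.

88.46

|zone P| = 66, |zone Q| = 113, |zone P∩zone Q| = 45.2708.
|zone P △ zone Q| = |zone P| + |zone Q| − 2·|zone P∩zone Q| = 66 + 113 − 90.5417 = 88.46.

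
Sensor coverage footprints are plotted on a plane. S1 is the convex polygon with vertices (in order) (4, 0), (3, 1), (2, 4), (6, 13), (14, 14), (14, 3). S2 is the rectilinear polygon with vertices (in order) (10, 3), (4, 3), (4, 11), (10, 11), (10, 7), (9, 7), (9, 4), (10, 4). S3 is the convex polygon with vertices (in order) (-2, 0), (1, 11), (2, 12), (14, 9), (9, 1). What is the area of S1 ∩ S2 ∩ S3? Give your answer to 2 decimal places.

41.61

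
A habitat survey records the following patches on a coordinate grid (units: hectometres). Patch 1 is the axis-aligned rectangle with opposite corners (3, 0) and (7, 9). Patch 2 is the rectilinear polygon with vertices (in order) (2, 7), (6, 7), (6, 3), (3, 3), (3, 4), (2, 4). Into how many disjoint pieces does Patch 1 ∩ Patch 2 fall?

1

Patch 1 ∩ Patch 2 is a single connected region.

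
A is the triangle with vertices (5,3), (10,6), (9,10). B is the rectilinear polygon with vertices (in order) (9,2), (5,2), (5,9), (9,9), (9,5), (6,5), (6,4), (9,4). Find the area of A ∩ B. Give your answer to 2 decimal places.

7.43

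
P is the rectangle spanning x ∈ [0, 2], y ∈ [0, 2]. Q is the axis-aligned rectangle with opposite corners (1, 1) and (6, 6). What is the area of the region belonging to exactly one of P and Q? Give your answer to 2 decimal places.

|P∩Q|: x∈[1,2], y∈[1,2] → 1·1 = 1.
|P △ Q| = |P| + |Q| − 2·|P∩Q| = 4 + 25 − 2 = 27.00.

27.00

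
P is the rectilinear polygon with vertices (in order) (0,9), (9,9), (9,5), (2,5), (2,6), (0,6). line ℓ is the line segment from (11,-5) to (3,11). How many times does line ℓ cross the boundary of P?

The segment meets the boundary at (4,9), (6,5).

2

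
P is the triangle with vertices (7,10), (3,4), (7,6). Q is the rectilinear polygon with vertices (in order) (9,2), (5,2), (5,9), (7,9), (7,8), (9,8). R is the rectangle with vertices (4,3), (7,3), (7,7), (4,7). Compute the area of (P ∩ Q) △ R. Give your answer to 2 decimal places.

|P ∩ Q| = 5.6667.
|(P ∩ Q) ∩ R| = 3.
|(P ∩ Q) △ R| = 5.6667 + 12 − 6 = 11.67.

11.67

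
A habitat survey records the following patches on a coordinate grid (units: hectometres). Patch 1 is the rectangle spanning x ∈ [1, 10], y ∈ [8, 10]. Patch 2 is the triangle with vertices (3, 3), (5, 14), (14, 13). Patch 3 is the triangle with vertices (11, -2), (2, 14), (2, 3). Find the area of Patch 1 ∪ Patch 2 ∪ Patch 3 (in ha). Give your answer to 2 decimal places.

93.04

By inclusion–exclusion:
Individual areas: |Patch 1| = 18, |Patch 2| = 50.5, |Patch 3| = 49.5.
|Patch 1∩Patch 2| = 10.7955.
|Patch 1∩Patch 3| = 5.625.
|Patch 2∩Patch 3| = 9.9838.
|Patch 1∩Patch 2∩Patch 3| = 1.4435.
|Patch 1 ∪ Patch 2 ∪ Patch 3| = 118 − 26.4042 + 1.4435 = 93.04.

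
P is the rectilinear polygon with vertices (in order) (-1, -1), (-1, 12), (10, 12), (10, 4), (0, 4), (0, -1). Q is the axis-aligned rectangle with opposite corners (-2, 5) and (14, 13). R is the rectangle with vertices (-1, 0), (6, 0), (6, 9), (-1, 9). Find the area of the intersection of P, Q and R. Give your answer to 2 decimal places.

28.00

The intersection is the polygon with vertices (-1,5), (-1,9), (6,9), (6,5).
By the shoelace formula its area is 28.00.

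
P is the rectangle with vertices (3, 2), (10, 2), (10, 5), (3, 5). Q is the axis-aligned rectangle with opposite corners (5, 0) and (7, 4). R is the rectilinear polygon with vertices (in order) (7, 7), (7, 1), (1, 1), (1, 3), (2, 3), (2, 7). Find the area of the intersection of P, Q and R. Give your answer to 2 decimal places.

The intersection is the polygon with vertices (5,4), (7,4), (7,2), (5,2).
By the shoelace formula its area is 4.00.

4.00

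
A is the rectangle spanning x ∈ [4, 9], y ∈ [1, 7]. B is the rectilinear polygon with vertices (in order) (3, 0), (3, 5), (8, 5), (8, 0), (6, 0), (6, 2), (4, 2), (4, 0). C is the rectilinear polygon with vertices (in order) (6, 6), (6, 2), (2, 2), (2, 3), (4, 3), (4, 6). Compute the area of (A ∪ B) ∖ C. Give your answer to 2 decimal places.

|A ∪ B| = 37.
|(A ∪ B) ∩ C| = 9.
|(A ∪ B) ∖ C| = 37 − 9 = 28.00.

28.00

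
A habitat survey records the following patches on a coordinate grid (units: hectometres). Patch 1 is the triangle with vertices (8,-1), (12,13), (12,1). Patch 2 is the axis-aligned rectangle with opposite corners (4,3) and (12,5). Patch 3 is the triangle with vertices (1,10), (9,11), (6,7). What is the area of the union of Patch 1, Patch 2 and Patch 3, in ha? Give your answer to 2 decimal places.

49.36

By inclusion–exclusion:
Individual areas: |Patch 1| = 24, |Patch 2| = 16, |Patch 3| = 14.5.
|Patch 1∩Patch 2| = 5.1429.
|Patch 1∩Patch 3| = 0.
|Patch 2∩Patch 3| = 0.
|Patch 1∩Patch 2∩Patch 3| = 0.
|Patch 1 ∪ Patch 2 ∪ Patch 3| = 54.5 − 5.1429 + 0 = 49.36.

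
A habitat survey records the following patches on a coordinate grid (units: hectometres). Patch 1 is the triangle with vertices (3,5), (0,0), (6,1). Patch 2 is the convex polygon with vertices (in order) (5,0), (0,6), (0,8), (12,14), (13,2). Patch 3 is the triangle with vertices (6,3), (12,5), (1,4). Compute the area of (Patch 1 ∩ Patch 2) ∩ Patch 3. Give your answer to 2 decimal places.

The region (Patch 1 ∩ Patch 2) ∩ Patch 3 is the polygon with vertices (4.235,3.353), (2.25,3.75), (2.481,4.135), (3.575,4.234).
By the shoelace formula its area is 0.94.

0.94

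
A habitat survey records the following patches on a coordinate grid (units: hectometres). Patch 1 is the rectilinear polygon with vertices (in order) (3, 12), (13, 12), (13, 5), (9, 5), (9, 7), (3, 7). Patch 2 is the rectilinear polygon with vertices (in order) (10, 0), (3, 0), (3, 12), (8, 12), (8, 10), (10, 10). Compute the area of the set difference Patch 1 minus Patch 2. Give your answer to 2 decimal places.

|Patch 1| = 58, |Patch 1∩Patch 2| = 33.
|Patch 1 ∖ Patch 2| = |Patch 1| − |Patch 1∩Patch 2| = 58 − 33 = 25.00.

25.00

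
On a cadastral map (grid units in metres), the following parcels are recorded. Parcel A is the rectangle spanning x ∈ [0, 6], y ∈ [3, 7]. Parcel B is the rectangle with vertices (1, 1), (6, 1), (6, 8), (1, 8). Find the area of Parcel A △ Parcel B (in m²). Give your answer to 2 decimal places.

|Parcel A∩Parcel B|: x∈[1,6], y∈[3,7] → 5·4 = 20.
|Parcel A △ Parcel B| = |Parcel A| + |Parcel B| − 2·|Parcel A∩Parcel B| = 24 + 35 − 40 = 19.00.

19.00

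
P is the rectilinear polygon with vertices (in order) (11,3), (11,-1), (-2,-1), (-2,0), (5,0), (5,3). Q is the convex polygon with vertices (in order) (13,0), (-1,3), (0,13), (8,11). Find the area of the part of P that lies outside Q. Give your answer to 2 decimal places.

|P| = 31, |P∩Q| = 11.5714.
|P ∖ Q| = |P| − |P∩Q| = 31 − 11.5714 = 19.43.

19.43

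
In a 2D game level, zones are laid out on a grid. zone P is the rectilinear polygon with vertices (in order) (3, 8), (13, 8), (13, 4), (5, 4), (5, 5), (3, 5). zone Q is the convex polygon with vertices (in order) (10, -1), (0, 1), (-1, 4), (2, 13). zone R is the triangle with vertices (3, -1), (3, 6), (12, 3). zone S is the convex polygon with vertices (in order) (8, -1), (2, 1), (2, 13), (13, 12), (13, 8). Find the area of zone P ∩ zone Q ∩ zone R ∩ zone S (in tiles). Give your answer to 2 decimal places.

The intersection is the polygon with vertices (5,4), (5,5), (3,5), (3,6), (6.706,4.765), (7.143,4).
By the shoelace formula its area is 3.29.

3.29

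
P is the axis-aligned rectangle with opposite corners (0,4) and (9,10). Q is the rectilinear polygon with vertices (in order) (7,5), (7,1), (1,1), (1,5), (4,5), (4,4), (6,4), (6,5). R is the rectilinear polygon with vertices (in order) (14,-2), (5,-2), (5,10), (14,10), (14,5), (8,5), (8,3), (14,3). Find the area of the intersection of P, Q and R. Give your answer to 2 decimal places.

1.00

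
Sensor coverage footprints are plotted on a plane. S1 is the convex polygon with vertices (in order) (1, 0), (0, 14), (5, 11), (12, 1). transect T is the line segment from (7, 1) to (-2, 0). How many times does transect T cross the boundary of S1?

1

The segment meets the boundary at (0.976,0.331).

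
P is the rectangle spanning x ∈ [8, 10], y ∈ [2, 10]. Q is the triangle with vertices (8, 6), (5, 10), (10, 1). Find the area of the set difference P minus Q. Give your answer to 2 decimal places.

|P| = 16, |P∩Q| = 1.3222.
|P ∖ Q| = |P| − |P∩Q| = 16 − 1.3222 = 14.68.

14.68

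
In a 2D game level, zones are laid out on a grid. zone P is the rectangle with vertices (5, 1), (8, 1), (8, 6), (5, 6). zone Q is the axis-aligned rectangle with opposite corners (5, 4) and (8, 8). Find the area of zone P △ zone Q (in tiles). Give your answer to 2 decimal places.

|zone P∩zone Q|: x∈[5,8], y∈[4,6] → 3·2 = 6.
|zone P △ zone Q| = |zone P| + |zone Q| − 2·|zone P∩zone Q| = 15 + 12 − 12 = 15.00.

15.00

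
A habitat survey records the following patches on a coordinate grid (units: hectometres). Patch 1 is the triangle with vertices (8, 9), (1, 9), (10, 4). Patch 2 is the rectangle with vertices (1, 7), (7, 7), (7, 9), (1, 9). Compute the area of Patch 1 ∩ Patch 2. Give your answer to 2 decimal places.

The intersection is the polygon with vertices (7,9), (7,7), (4.6,7), (1,9).
By the shoelace formula its area is 8.40.

8.40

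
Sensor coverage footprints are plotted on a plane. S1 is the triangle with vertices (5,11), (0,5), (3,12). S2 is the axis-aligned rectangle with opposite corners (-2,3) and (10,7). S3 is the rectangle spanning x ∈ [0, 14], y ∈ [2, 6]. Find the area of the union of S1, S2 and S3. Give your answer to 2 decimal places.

By inclusion–exclusion:
Individual areas: |S1| = 8.5, |S2| = 48, |S3| = 56.
|S1∩S2| = 0.8095.
|S1∩S3| = 0.2024.
|S2∩S3|: x∈[0,10], y∈[3,6] → 10·3 = 30.
|S1∩S2∩S3| = 0.2024.
|S1 ∪ S2 ∪ S3| = 112.5 − 31.0119 + 0.2024 = 81.69.

81.69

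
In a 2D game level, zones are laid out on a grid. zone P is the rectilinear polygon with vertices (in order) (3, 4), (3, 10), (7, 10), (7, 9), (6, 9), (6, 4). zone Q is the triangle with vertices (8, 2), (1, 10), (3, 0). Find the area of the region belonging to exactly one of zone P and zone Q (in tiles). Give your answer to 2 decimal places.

|zone P| = 19, |zone Q| = 27, |zone P∩zone Q| = 6.
|zone P △ zone Q| = |zone P| + |zone Q| − 2·|zone P∩zone Q| = 19 + 27 − 12 = 34.00.

34.00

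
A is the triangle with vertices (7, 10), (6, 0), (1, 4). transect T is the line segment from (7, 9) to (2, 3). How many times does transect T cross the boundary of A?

The segment meets the boundary at (2.1,3.12), (6.886,8.864).

2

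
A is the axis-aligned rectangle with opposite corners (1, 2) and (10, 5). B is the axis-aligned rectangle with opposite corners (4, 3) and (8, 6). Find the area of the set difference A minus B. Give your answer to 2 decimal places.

|A∩B|: x∈[4,8], y∈[3,5] → 4·2 = 8.
|A| = 27.
|A ∖ B| = |A| − |A∩B| = 27 − 8 = 19.00.

19.00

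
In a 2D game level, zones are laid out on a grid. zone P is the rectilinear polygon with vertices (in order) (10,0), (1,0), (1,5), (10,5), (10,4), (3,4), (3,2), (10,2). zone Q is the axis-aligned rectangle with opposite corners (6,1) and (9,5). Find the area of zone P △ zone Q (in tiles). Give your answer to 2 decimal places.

|zone P| = 31, |zone Q| = 12, |zone P∩zone Q| = 6.
|zone P △ zone Q| = |zone P| + |zone Q| − 2·|zone P∩zone Q| = 31 + 12 − 12 = 31.00.

31.00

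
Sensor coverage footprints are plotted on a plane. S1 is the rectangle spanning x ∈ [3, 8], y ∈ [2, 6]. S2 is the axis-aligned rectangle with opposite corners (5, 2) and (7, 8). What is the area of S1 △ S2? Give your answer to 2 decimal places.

|S1∩S2|: x∈[5,7], y∈[2,6] → 2·4 = 8.
|S1 △ S2| = |S1| + |S2| − 2·|S1∩S2| = 20 + 12 − 16 = 16.00.

16.00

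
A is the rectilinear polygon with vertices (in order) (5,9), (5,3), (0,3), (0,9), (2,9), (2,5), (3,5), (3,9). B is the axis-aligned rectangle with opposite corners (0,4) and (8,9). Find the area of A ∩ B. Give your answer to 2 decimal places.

21.00

The intersection is the polygon with vertices (5,4), (0,4), (0,9), (2,9), (2,5), (3,5), (3,9), (5,9).
By the shoelace formula its area is 21.00.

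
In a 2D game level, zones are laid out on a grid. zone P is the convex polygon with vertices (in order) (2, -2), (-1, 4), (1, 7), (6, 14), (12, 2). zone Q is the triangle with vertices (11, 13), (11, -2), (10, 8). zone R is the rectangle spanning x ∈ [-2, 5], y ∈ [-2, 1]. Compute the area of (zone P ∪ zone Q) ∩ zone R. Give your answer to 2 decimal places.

9.45

The region (zone P ∪ zone Q) ∩ zone R is the polygon with vertices (2,-2), (0.5,1), (5,1), (5,-0.8).
By the shoelace formula its area is 9.45.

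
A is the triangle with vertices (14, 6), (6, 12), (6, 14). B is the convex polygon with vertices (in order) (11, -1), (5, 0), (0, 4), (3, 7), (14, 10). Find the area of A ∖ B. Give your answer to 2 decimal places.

|A| = 8, |A∩B| = 1.4395.
|A ∖ B| = |A| − |A∩B| = 8 − 1.4395 = 6.56.

6.56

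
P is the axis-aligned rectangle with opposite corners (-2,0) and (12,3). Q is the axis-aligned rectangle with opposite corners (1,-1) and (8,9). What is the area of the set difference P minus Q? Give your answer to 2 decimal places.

|P∩Q|: x∈[1,8], y∈[0,3] → 7·3 = 21.
|P| = 42.
|P ∖ Q| = |P| − |P∩Q| = 42 − 21 = 21.00.

21.00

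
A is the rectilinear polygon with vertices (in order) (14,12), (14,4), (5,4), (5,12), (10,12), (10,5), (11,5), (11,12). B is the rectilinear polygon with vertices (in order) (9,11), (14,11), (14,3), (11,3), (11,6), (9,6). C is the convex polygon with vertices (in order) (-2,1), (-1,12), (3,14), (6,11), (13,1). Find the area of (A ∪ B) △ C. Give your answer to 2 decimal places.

146.24

|A ∪ B| = 73.
|(A ∪ B) ∩ C| = 24.8786.
|(A ∪ B) △ C| = 73 + 123 − 49.7571 = 146.24.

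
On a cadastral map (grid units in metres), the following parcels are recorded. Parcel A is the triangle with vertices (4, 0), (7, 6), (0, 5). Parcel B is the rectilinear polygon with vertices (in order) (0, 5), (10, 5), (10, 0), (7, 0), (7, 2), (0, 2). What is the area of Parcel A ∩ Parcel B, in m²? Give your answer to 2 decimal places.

13.65

The intersection is the polygon with vertices (5,2), (2.4,2), (0,5), (6.5,5).
By the shoelace formula its area is 13.65.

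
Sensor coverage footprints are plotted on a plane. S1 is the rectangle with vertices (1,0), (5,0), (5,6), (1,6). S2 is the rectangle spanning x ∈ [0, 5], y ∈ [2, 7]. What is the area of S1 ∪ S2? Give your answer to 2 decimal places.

33.00

By inclusion–exclusion:
Individual areas: |S1| = 24, |S2| = 25.
|S1∩S2|: x∈[1,5], y∈[2,6] → 4·4 = 16.
|S1 ∪ S2| = 49 − 16 = 33.00.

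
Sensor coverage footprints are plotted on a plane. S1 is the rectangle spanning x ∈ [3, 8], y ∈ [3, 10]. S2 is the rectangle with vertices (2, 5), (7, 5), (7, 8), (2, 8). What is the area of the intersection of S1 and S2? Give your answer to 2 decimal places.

|S1∩S2|: x∈[3,7], y∈[5,8] → 4·3 = 12.

12.00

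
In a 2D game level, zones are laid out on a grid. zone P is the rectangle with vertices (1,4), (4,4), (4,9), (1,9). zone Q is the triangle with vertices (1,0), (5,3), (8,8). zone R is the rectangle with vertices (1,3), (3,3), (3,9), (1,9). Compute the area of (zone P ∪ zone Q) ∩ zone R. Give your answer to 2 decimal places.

The region (zone P ∪ zone Q) ∩ zone R is the polygon with vertices (1,9), (3,9), (3,4), (1,4).
By the shoelace formula its area is 10.00.

10.00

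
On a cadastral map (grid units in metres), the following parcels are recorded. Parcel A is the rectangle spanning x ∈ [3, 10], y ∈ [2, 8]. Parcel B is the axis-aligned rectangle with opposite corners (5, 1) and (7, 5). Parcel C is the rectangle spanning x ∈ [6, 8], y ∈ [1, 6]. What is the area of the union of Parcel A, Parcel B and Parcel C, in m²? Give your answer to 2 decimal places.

45.00

By inclusion–exclusion:
Individual areas: |Parcel A| = 42, |Parcel B| = 8, |Parcel C| = 10.
|Parcel A∩Parcel B|: x∈[5,7], y∈[2,5] → 2·3 = 6.
|Parcel A∩Parcel C|: x∈[6,8], y∈[2,6] → 2·4 = 8.
|Parcel B∩Parcel C|: x∈[6,7], y∈[1,5] → 1·4 = 4.
|Parcel A∩Parcel B∩Parcel C| = 3.
|Parcel A ∪ Parcel B ∪ Parcel C| = 60 − 18 + 3 = 45.00.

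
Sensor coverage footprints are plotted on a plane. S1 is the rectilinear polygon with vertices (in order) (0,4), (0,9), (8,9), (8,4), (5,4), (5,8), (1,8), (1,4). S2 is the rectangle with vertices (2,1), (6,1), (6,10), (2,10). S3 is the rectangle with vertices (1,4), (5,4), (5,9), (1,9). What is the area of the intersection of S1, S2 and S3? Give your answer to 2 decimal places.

3.00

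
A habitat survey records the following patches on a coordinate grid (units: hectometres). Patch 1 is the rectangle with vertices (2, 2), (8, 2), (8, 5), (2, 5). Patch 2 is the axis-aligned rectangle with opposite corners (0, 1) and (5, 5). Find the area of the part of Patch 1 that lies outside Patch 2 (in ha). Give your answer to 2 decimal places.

9.00

|Patch 1∩Patch 2|: x∈[2,5], y∈[2,5] → 3·3 = 9.
|Patch 1| = 18.
|Patch 1 ∖ Patch 2| = |Patch 1| − |Patch 1∩Patch 2| = 18 − 9 = 9.00.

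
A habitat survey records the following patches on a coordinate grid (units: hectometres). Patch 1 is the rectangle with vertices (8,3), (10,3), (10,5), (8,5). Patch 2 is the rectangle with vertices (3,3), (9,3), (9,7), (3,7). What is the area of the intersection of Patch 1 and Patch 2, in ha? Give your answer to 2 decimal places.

2.00

|Patch 1∩Patch 2|: x∈[8,9], y∈[3,5] → 1·2 = 2.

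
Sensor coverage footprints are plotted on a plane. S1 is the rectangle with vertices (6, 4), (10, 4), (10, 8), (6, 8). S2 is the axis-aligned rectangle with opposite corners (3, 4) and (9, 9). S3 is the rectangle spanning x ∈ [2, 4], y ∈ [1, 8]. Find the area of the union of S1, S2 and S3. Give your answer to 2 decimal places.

44.00

By inclusion–exclusion:
Individual areas: |S1| = 16, |S2| = 30, |S3| = 14.
|S1∩S2|: x∈[6,9], y∈[4,8] → 3·4 = 12.
|S1∩S3| = 0 (no overlap).
|S2∩S3|: x∈[3,4], y∈[4,8] → 1·4 = 4.
|S1∩S2∩S3| = 0.
|S1 ∪ S2 ∪ S3| = 60 − 16 + 0 = 44.00.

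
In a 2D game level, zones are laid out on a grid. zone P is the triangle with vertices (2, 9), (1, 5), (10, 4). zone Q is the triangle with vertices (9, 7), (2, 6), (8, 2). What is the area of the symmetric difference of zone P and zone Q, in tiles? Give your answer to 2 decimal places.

|zone P| = 18.5, |zone Q| = 17, |zone P∩zone Q| = 8.9009.
|zone P △ zone Q| = |zone P| + |zone Q| − 2·|zone P∩zone Q| = 18.5 + 17 − 17.8018 = 17.70.

17.70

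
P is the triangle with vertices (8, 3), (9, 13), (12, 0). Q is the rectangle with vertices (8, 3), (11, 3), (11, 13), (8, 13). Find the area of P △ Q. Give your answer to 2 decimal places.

|P| = 21.5, |Q| = 30, |P∩Q| = 16.3333.
|P △ Q| = |P| + |Q| − 2·|P∩Q| = 21.5 + 30 − 32.6667 = 18.83.

18.83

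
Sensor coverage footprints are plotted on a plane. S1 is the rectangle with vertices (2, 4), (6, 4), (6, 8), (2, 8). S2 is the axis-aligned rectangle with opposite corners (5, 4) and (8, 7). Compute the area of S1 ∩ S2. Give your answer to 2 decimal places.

|S1∩S2|: x∈[5,6], y∈[4,7] → 1·3 = 3.

3.00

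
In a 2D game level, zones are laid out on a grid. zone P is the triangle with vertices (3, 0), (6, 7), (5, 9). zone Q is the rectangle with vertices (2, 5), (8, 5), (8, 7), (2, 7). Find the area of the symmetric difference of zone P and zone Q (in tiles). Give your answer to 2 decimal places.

|zone P| = 6.5, |zone Q| = 12, |zone P∩zone Q| = 2.4762.
|zone P △ zone Q| = |zone P| + |zone Q| − 2·|zone P∩zone Q| = 6.5 + 12 − 4.9524 = 13.55.

13.55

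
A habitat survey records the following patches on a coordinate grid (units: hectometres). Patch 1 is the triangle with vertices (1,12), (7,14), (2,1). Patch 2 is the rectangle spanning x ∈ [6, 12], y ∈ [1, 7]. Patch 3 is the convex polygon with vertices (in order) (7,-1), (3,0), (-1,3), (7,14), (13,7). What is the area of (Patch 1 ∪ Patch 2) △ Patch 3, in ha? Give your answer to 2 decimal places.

89.68

|Patch 1 ∪ Patch 2| = 70.
|(Patch 1 ∪ Patch 2) ∩ Patch 3| = 44.6616.
|(Patch 1 ∪ Patch 2) △ Patch 3| = 70 + 109 − 89.3232 = 89.68.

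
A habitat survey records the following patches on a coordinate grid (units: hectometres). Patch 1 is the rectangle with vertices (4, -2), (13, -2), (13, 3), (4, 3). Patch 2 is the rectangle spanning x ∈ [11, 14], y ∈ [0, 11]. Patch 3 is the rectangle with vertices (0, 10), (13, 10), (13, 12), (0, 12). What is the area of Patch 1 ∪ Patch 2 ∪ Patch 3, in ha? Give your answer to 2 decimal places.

96.00

By inclusion–exclusion:
Individual areas: |Patch 1| = 45, |Patch 2| = 33, |Patch 3| = 26.
|Patch 1∩Patch 2|: x∈[11,13], y∈[0,3] → 2·3 = 6.
|Patch 1∩Patch 3| = 0 (no overlap).
|Patch 2∩Patch 3|: x∈[11,13], y∈[10,11] → 2·1 = 2.
|Patch 1∩Patch 2∩Patch 3| = 0.
|Patch 1 ∪ Patch 2 ∪ Patch 3| = 104 − 8 + 0 = 96.00.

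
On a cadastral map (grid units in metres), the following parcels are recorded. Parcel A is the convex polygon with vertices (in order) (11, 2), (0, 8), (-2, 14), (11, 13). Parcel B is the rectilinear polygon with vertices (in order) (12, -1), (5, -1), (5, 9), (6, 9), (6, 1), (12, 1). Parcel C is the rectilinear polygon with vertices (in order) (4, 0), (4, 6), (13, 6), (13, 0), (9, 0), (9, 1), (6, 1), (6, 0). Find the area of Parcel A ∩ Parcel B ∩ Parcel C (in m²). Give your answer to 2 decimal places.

The intersection is the polygon with vertices (5,6), (6,6), (6,4.727), (5,5.273).
By the shoelace formula its area is 1.00.

1.00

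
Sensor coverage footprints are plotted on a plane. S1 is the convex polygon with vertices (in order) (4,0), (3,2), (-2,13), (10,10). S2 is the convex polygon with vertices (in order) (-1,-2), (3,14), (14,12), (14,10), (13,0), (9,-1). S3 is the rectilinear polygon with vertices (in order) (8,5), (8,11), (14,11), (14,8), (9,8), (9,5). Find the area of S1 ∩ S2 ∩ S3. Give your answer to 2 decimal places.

The intersection is the polygon with vertices (10,10), (8,6.667), (8,10.5).
By the shoelace formula its area is 3.83.

3.83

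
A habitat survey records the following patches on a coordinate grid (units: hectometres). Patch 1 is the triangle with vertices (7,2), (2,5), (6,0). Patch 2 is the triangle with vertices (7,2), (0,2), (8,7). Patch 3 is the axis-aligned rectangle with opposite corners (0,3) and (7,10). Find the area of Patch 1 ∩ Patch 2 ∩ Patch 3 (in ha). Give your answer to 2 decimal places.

The intersection is the polygon with vertices (2.933,3.833), (3.429,4.143), (5.333,3), (3.6,3).
By the shoelace formula its area is 1.30.

1.30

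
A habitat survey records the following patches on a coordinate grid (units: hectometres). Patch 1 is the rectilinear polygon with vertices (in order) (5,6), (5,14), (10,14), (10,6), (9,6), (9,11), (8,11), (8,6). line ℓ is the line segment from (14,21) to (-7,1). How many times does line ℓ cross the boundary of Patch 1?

2

The segment meets the boundary at (5,12.429), (6.65,14).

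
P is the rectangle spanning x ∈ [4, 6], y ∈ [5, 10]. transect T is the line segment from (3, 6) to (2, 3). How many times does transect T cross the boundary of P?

The segment lies entirely outside P and never meets its boundary.

0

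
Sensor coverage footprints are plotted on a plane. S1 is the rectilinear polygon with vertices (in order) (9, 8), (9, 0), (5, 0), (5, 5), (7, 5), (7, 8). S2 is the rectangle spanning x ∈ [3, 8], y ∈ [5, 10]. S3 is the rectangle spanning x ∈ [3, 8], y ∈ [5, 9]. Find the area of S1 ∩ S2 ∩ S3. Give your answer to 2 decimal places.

3.00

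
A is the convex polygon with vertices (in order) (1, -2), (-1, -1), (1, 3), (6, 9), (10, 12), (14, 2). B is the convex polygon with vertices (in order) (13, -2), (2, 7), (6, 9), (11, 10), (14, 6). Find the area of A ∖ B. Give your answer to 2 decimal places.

47.63

|A| = 105, |A∩B| = 57.3673.
|A ∖ B| = |A| − |A∩B| = 105 − 57.3673 = 47.63.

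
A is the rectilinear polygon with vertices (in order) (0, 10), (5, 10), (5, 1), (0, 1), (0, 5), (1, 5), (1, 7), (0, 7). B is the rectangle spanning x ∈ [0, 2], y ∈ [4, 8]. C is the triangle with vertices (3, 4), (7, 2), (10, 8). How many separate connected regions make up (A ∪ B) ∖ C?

(A ∪ B) ∖ C is a single connected region.

1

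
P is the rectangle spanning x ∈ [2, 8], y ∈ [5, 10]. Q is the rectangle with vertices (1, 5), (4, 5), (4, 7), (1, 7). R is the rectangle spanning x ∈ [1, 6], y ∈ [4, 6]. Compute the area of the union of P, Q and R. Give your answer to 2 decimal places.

37.00

By inclusion–exclusion:
Individual areas: |P| = 30, |Q| = 6, |R| = 10.
|P∩Q|: x∈[2,4], y∈[5,7] → 2·2 = 4.
|P∩R|: x∈[2,6], y∈[5,6] → 4·1 = 4.
|Q∩R|: x∈[1,4], y∈[5,6] → 3·1 = 3.
|P∩Q∩R| = 2.
|P ∪ Q ∪ R| = 46 − 11 + 2 = 37.00.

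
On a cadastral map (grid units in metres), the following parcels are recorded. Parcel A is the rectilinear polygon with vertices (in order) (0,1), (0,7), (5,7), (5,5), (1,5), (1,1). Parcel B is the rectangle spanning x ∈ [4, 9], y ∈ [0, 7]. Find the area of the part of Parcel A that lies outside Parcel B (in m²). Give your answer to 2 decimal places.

12.00

|Parcel A| = 14, |Parcel A∩Parcel B| = 2.
|Parcel A ∖ Parcel B| = |Parcel A| − |Parcel A∩Parcel B| = 14 − 2 = 12.00.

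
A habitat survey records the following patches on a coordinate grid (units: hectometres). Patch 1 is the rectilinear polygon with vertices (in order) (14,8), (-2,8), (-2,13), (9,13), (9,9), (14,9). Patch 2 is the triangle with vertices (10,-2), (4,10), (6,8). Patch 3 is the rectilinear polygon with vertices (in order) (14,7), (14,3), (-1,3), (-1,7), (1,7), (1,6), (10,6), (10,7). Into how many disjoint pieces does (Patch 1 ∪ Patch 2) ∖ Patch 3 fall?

2

(Patch 1 ∪ Patch 2) ∖ Patch 3 splits into 2 disjoint pieces (area 61.8, area 1.25).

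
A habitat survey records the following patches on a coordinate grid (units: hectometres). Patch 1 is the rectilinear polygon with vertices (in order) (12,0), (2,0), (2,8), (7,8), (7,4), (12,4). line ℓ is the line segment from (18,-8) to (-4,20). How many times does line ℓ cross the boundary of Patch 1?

The segment meets the boundary at (5.429,8), (7,6), (8.571,4), (11.714,0).

4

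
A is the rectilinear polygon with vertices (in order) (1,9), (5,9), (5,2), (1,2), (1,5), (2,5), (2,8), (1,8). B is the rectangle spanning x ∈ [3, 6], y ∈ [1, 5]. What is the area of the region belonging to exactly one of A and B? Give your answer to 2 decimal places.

25.00

|A| = 25, |B| = 12, |A∩B| = 6.
|A △ B| = |A| + |B| − 2·|A∩B| = 25 + 12 − 12 = 25.00.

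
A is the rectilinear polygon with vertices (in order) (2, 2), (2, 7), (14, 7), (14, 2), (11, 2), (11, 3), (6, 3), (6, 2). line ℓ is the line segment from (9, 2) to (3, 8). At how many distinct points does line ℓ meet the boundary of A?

2

The segment meets the boundary at (4,7), (8,3).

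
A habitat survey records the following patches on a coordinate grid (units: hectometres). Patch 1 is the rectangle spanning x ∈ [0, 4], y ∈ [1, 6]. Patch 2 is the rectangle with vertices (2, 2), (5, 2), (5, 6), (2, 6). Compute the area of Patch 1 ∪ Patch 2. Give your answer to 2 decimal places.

24.00

By inclusion–exclusion:
Individual areas: |Patch 1| = 20, |Patch 2| = 12.
|Patch 1∩Patch 2|: x∈[2,4], y∈[2,6] → 2·4 = 8.
|Patch 1 ∪ Patch 2| = 32 − 8 = 24.00.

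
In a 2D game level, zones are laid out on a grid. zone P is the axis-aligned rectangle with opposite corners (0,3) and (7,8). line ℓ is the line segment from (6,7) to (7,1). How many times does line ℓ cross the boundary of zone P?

1

The segment meets the boundary at (6.667,3).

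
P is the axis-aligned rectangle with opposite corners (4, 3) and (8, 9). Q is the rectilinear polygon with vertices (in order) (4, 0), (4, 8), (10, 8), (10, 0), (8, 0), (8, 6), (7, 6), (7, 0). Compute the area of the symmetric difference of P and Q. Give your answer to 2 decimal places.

32.00

|P| = 24, |Q| = 42, |P∩Q| = 17.
|P △ Q| = |P| + |Q| − 2·|P∩Q| = 24 + 42 − 34 = 32.00.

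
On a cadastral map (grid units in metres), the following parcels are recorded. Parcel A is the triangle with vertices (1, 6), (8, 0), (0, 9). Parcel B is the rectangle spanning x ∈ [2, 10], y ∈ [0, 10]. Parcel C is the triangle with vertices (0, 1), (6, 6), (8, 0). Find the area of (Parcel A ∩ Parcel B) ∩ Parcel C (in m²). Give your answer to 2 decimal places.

2.38

The region (Parcel A ∩ Parcel B) ∩ Parcel C is the polygon with vertices (8,0), (3.465,3.887), (4.085,4.404).
By the shoelace formula its area is 2.38.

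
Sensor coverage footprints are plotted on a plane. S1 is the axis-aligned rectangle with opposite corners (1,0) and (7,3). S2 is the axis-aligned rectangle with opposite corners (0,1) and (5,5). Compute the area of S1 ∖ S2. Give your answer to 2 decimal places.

10.00

|S1∩S2|: x∈[1,5], y∈[1,3] → 4·2 = 8.
|S1| = 18.
|S1 ∖ S2| = |S1| − |S1∩S2| = 18 − 8 = 10.00.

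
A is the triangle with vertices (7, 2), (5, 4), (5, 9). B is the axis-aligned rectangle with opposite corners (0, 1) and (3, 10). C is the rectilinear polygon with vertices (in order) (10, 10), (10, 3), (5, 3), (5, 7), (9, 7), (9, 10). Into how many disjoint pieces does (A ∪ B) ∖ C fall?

3

(A ∪ B) ∖ C splits into 3 disjoint pieces (area 0.3571, area 0.5714, area 27).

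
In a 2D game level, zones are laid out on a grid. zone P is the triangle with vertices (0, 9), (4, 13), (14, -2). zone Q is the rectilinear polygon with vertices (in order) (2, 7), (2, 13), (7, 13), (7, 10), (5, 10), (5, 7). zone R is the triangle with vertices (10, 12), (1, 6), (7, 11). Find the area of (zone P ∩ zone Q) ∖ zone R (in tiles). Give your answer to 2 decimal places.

|zone P ∩ zone Q| = 15.8831.
|(zone P ∩ zone Q) ∩ zone R| = 1.1703.
|(zone P ∩ zone Q) ∖ zone R| = 15.8831 − 1.1703 = 14.71.

14.71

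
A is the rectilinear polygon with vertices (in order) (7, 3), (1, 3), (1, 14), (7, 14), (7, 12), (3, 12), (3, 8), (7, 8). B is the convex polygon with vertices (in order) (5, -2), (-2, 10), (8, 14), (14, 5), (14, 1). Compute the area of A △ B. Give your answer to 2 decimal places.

|A| = 50, |B| = 153.5, |A∩B| = 39.394.
|A △ B| = |A| + |B| − 2·|A∩B| = 50 + 153.5 − 78.7881 = 124.71.

124.71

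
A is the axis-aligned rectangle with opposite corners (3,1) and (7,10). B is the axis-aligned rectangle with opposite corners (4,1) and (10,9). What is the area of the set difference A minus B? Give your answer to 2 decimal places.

12.00

|A∩B|: x∈[4,7], y∈[1,9] → 3·8 = 24.
|A| = 36.
|A ∖ B| = |A| − |A∩B| = 36 − 24 = 12.00.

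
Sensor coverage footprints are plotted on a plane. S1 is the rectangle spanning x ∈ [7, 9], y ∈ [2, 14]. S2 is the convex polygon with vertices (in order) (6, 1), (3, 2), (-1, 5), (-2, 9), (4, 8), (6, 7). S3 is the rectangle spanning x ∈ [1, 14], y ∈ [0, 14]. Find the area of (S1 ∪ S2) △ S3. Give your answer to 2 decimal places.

139.00

|S1 ∪ S2| = 64.5.
|(S1 ∪ S2) ∩ S3| = 53.75.
|(S1 ∪ S2) △ S3| = 64.5 + 182 − 107.5 = 139.00.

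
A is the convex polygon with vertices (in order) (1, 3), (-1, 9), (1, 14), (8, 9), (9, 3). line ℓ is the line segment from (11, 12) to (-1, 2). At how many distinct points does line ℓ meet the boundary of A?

2

The segment meets the boundary at (0.826,3.522), (7.677,9.231).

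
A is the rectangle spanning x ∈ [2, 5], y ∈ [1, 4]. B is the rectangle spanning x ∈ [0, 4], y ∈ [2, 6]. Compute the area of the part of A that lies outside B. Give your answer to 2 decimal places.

5.00

|A∩B|: x∈[2,4], y∈[2,4] → 2·2 = 4.
|A| = 9.
|A ∖ B| = |A| − |A∩B| = 9 − 4 = 5.00.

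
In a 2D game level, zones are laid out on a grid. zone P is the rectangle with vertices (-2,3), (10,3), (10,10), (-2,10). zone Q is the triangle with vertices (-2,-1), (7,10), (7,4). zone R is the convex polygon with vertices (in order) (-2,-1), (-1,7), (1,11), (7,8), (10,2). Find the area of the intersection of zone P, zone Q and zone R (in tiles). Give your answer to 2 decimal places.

The intersection is the polygon with vertices (5.839,8.581), (7,8), (7,4), (5.2,3), (1.273,3).
By the shoelace formula its area is 17.98.

17.98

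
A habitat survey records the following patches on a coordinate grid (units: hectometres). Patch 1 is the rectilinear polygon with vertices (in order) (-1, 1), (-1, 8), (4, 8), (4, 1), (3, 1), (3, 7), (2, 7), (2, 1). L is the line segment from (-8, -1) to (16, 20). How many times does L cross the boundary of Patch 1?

The segment meets the boundary at (2.286,8), (-1,5.125).

2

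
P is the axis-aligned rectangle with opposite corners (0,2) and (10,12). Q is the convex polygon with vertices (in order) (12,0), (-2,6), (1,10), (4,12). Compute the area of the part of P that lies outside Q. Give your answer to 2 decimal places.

44.19

|P| = 100, |P∩Q| = 55.8095.
|P ∖ Q| = |P| − |P∩Q| = 100 − 55.8095 = 44.19.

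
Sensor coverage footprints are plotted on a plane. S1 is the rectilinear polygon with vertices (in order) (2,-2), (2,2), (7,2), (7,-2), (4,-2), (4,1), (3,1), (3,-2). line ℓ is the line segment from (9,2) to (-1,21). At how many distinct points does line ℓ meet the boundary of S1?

The segment lies entirely outside S1 and never meets its boundary.

0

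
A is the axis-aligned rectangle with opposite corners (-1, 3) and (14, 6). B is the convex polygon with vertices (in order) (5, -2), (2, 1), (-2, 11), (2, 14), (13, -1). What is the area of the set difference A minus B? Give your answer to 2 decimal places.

19.90

|A| = 45, |A∩B| = 25.1.
|A ∖ B| = |A| − |A∩B| = 45 − 25.1 = 19.90.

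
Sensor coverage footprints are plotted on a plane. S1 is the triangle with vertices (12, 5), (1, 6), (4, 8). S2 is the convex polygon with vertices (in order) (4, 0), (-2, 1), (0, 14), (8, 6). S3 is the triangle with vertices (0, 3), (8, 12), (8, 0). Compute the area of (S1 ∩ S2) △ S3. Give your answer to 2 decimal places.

|S1 ∩ S2| = 9.9.
|(S1 ∩ S2) ∩ S3| = 7.6998.
|(S1 ∩ S2) △ S3| = 9.9 + 48 − 15.3997 = 42.50.

42.50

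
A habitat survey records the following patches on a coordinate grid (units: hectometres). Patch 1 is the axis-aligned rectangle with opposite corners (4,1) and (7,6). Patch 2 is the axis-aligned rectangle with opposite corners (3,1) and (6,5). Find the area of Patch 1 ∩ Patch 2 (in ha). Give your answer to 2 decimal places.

|Patch 1∩Patch 2|: x∈[4,6], y∈[1,5] → 2·4 = 8.

8.00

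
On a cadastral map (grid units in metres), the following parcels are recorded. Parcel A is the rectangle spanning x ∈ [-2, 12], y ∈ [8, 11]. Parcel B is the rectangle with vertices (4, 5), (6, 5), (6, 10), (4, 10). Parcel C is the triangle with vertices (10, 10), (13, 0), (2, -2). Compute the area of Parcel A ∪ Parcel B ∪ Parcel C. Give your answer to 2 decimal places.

By inclusion–exclusion:
Individual areas: |Parcel A| = 42, |Parcel B| = 10, |Parcel C| = 58.
|Parcel A∩Parcel B|: x∈[4,6], y∈[8,10] → 2·2 = 4.
|Parcel A∩Parcel C| = 1.9333.
|Parcel B∩Parcel C| = 0.
|Parcel A∩Parcel B∩Parcel C| = 0.
|Parcel A ∪ Parcel B ∪ Parcel C| = 110 − 5.9333 + 0 = 104.07.

104.07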